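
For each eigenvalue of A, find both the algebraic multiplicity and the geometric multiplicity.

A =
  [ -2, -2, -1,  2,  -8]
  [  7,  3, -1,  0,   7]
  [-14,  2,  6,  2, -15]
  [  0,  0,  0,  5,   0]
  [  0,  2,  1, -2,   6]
λ = -2: alg = 1, geom = 1; λ = 5: alg = 4, geom = 2

Step 1 — factor the characteristic polynomial to read off the algebraic multiplicities:
  χ_A(x) = (x - 5)^4*(x + 2)

Step 2 — compute geometric multiplicities via the rank-nullity identity g(λ) = n − rank(A − λI):
  rank(A − (-2)·I) = 4, so dim ker(A − (-2)·I) = n − 4 = 1
  rank(A − (5)·I) = 3, so dim ker(A − (5)·I) = n − 3 = 2

Summary:
  λ = -2: algebraic multiplicity = 1, geometric multiplicity = 1
  λ = 5: algebraic multiplicity = 4, geometric multiplicity = 2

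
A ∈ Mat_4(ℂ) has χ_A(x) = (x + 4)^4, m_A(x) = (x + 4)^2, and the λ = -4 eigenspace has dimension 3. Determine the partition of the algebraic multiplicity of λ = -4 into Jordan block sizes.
Block sizes for λ = -4: [2, 1, 1]

Step 1 — from the characteristic polynomial, algebraic multiplicity of λ = -4 is 4. From dim ker(A − (-4)·I) = 3, there are exactly 3 Jordan blocks for λ = -4.
Step 2 — from the minimal polynomial, the factor (x + 4)^2 tells us the largest block for λ = -4 has size 2.
Step 3 — with total size 4, 3 blocks, and largest block 2, the block sizes (in nonincreasing order) are [2, 1, 1].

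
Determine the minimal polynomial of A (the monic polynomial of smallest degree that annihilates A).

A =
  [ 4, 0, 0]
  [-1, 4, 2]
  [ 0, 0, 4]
x^2 - 8*x + 16

The characteristic polynomial is χ_A(x) = (x - 4)^3, so the eigenvalues are known. The minimal polynomial is
  m_A(x) = Π_λ (x − λ)^{k_λ}
where k_λ is the size of the *largest* Jordan block for λ (equivalently, the smallest k with (A − λI)^k v = 0 for every generalised eigenvector v of λ).

  λ = 4: largest Jordan block has size 2, contributing (x − 4)^2

So m_A(x) = (x - 4)^2 = x^2 - 8*x + 16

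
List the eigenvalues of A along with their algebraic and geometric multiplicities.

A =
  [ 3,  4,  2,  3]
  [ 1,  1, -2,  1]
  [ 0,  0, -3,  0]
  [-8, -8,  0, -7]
λ = -3: alg = 1, geom = 1; λ = -1: alg = 3, geom = 1

Step 1 — factor the characteristic polynomial to read off the algebraic multiplicities:
  χ_A(x) = (x + 1)^3*(x + 3)

Step 2 — compute geometric multiplicities via the rank-nullity identity g(λ) = n − rank(A − λI):
  rank(A − (-3)·I) = 3, so dim ker(A − (-3)·I) = n − 3 = 1
  rank(A − (-1)·I) = 3, so dim ker(A − (-1)·I) = n − 3 = 1

Summary:
  λ = -3: algebraic multiplicity = 1, geometric multiplicity = 1
  λ = -1: algebraic multiplicity = 3, geometric multiplicity = 1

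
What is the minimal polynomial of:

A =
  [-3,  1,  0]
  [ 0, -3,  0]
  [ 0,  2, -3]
x^2 + 6*x + 9

The characteristic polynomial is χ_A(x) = (x + 3)^3, so the eigenvalues are known. The minimal polynomial is
  m_A(x) = Π_λ (x − λ)^{k_λ}
where k_λ is the size of the *largest* Jordan block for λ (equivalently, the smallest k with (A − λI)^k v = 0 for every generalised eigenvector v of λ).

  λ = -3: largest Jordan block has size 2, contributing (x + 3)^2

So m_A(x) = (x + 3)^2 = x^2 + 6*x + 9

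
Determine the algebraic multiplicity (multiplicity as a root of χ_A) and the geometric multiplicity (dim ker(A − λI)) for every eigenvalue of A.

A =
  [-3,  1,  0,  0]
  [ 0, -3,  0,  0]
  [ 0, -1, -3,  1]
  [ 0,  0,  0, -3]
λ = -3: alg = 4, geom = 2

Step 1 — factor the characteristic polynomial to read off the algebraic multiplicities:
  χ_A(x) = (x + 3)^4

Step 2 — compute geometric multiplicities via the rank-nullity identity g(λ) = n − rank(A − λI):
  rank(A − (-3)·I) = 2, so dim ker(A − (-3)·I) = n − 2 = 2

Summary:
  λ = -3: algebraic multiplicity = 4, geometric multiplicity = 2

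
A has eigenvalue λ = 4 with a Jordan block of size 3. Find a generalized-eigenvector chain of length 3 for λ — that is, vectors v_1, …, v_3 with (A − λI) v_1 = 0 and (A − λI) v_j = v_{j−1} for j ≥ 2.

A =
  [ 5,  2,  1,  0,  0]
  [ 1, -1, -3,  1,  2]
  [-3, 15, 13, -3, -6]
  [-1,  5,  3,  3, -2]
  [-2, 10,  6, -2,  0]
A Jordan chain for λ = 4 of length 3:
v_1 = (7, 7, -21, -7, -14)ᵀ
v_2 = (2, -5, 15, 5, 10)ᵀ
v_3 = (0, 1, 0, 0, 0)ᵀ

Let N = A − (4)·I. We want v_3 with N^3 v_3 = 0 but N^2 v_3 ≠ 0; then v_{j-1} := N · v_j for j = 3, …, 2.

Pick v_3 = (0, 1, 0, 0, 0)ᵀ.
Then v_2 = N · v_3 = (2, -5, 15, 5, 10)ᵀ.
Then v_1 = N · v_2 = (7, 7, -21, -7, -14)ᵀ.

Sanity check: (A − (4)·I) v_1 = (0, 0, 0, 0, 0)ᵀ = 0. ✓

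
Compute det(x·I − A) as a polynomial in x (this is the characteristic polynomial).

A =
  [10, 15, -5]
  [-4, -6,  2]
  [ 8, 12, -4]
x^3

Expanding det(x·I − A) (e.g. by cofactor expansion or by noting that A is similar to its Jordan form J, which has the same characteristic polynomial as A) gives
  χ_A(x) = x^3
which factors as x^3. The eigenvalues (with algebraic multiplicities) are λ = 0 with multiplicity 3.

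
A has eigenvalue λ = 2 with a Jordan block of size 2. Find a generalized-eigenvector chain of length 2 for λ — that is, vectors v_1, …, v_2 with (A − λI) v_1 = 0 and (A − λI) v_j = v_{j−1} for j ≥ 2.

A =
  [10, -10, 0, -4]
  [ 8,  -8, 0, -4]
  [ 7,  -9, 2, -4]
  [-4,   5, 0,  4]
A Jordan chain for λ = 2 of length 2:
v_1 = (8, 8, 7, -4)ᵀ
v_2 = (1, 0, 0, 0)ᵀ

Let N = A − (2)·I. We want v_2 with N^2 v_2 = 0 but N^1 v_2 ≠ 0; then v_{j-1} := N · v_j for j = 2, …, 2.

Pick v_2 = (1, 0, 0, 0)ᵀ.
Then v_1 = N · v_2 = (8, 8, 7, -4)ᵀ.

Sanity check: (A − (2)·I) v_1 = (0, 0, 0, 0)ᵀ = 0. ✓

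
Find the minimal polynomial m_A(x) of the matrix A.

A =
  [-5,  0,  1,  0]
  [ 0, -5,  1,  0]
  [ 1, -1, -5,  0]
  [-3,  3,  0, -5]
x^3 + 15*x^2 + 75*x + 125

The characteristic polynomial is χ_A(x) = (x + 5)^4, so the eigenvalues are known. The minimal polynomial is
  m_A(x) = Π_λ (x − λ)^{k_λ}
where k_λ is the size of the *largest* Jordan block for λ (equivalently, the smallest k with (A − λI)^k v = 0 for every generalised eigenvector v of λ).

  λ = -5: largest Jordan block has size 3, contributing (x + 5)^3

So m_A(x) = (x + 5)^3 = x^3 + 15*x^2 + 75*x + 125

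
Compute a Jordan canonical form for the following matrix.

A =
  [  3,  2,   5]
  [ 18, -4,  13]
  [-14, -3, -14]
J_3(-5)

The characteristic polynomial is
  det(x·I − A) = x^3 + 15*x^2 + 75*x + 125 = (x + 5)^3

Eigenvalues and multiplicities (the geometric multiplicity of λ is n − rank(A − λI), which equals the number of Jordan blocks for λ):
  λ = -5: algebraic multiplicity = 3, geometric multiplicity = 1

Determining the block sizes for each eigenvalue:
  λ = -5: one block (gm = 1), so the single block has size am = 3 → block sizes [3]

Assembling the blocks gives a Jordan form
J =
  [-5,  1,  0]
  [ 0, -5,  1]
  [ 0,  0, -5]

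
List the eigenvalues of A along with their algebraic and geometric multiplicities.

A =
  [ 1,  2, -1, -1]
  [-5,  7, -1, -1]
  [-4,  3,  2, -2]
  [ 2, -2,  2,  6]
λ = 4: alg = 4, geom = 2

Step 1 — factor the characteristic polynomial to read off the algebraic multiplicities:
  χ_A(x) = (x - 4)^4

Step 2 — compute geometric multiplicities via the rank-nullity identity g(λ) = n − rank(A − λI):
  rank(A − (4)·I) = 2, so dim ker(A − (4)·I) = n − 2 = 2

Summary:
  λ = 4: algebraic multiplicity = 4, geometric multiplicity = 2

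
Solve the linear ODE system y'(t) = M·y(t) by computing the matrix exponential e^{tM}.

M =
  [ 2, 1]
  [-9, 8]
e^{tM} =
  [-3*t*exp(5*t) + exp(5*t), t*exp(5*t)]
  [-9*t*exp(5*t), 3*t*exp(5*t) + exp(5*t)]

Strategy: write M = P · J · P⁻¹ where J is a Jordan canonical form, so e^{tM} = P · e^{tJ} · P⁻¹, and e^{tJ} can be computed block-by-block.

M has Jordan form
J =
  [5, 1]
  [0, 5]
(up to reordering of blocks).

Per-block formulas:
  For a 2×2 Jordan block J_2(5): exp(t · J_2(5)) = e^(5t)·(I + t·N), where N is the 2×2 nilpotent shift.

After assembling e^{tJ} and conjugating by P, we get:

e^{tM} =
  [-3*t*exp(5*t) + exp(5*t), t*exp(5*t)]
  [-9*t*exp(5*t), 3*t*exp(5*t) + exp(5*t)]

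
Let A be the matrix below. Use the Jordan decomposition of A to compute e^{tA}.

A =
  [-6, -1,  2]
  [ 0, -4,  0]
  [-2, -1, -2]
e^{tA} =
  [-2*t*exp(-4*t) + exp(-4*t), -t*exp(-4*t), 2*t*exp(-4*t)]
  [0, exp(-4*t), 0]
  [-2*t*exp(-4*t), -t*exp(-4*t), 2*t*exp(-4*t) + exp(-4*t)]

Strategy: write A = P · J · P⁻¹ where J is a Jordan canonical form, so e^{tA} = P · e^{tJ} · P⁻¹, and e^{tJ} can be computed block-by-block.

A has Jordan form
J =
  [-4,  1,  0]
  [ 0, -4,  0]
  [ 0,  0, -4]
(up to reordering of blocks).

Per-block formulas:
  For a 2×2 Jordan block J_2(-4): exp(t · J_2(-4)) = e^(-4t)·(I + t·N), where N is the 2×2 nilpotent shift.
  For a 1×1 block at λ = -4: exp(t · [-4]) = [e^(-4t)].

After assembling e^{tJ} and conjugating by P, we get:

e^{tA} =
  [-2*t*exp(-4*t) + exp(-4*t), -t*exp(-4*t), 2*t*exp(-4*t)]
  [0, exp(-4*t), 0]
  [-2*t*exp(-4*t), -t*exp(-4*t), 2*t*exp(-4*t) + exp(-4*t)]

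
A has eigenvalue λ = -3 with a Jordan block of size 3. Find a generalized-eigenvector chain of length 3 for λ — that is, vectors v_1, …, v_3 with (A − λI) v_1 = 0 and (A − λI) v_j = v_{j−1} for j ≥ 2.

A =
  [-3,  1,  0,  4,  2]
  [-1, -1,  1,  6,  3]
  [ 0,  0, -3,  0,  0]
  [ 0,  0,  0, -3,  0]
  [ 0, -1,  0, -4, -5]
A Jordan chain for λ = -3 of length 3:
v_1 = (-1, -2, 0, 0, 1)ᵀ
v_2 = (0, -1, 0, 0, 0)ᵀ
v_3 = (1, 0, 0, 0, 0)ᵀ

Let N = A − (-3)·I. We want v_3 with N^3 v_3 = 0 but N^2 v_3 ≠ 0; then v_{j-1} := N · v_j for j = 3, …, 2.

Pick v_3 = (1, 0, 0, 0, 0)ᵀ.
Then v_2 = N · v_3 = (0, -1, 0, 0, 0)ᵀ.
Then v_1 = N · v_2 = (-1, -2, 0, 0, 1)ᵀ.

Sanity check: (A − (-3)·I) v_1 = (0, 0, 0, 0, 0)ᵀ = 0. ✓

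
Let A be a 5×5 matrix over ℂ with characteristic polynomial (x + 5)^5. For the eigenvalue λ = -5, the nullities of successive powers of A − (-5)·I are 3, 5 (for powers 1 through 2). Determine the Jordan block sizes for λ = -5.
Block sizes for λ = -5: [2, 2, 1]

From the dimensions of kernels of powers, the number of Jordan blocks of size at least j is d_j − d_{j−1} where d_j = dim ker(N^j) (with d_0 = 0). Computing the differences gives [3, 2].
The number of blocks of size exactly k is (#blocks of size ≥ k) − (#blocks of size ≥ k + 1), so the partition is: 1 block(s) of size 1, 2 block(s) of size 2.
In nonincreasing order the block sizes are [2, 2, 1].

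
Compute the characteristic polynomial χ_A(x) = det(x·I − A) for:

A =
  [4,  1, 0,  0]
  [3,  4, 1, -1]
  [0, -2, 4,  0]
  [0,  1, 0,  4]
x^4 - 16*x^3 + 96*x^2 - 256*x + 256

Expanding det(x·I − A) (e.g. by cofactor expansion or by noting that A is similar to its Jordan form J, which has the same characteristic polynomial as A) gives
  χ_A(x) = x^4 - 16*x^3 + 96*x^2 - 256*x + 256
which factors as (x - 4)^4. The eigenvalues (with algebraic multiplicities) are λ = 4 with multiplicity 4.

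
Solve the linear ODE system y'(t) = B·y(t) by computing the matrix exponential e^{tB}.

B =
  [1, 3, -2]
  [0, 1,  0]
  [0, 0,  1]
e^{tB} =
  [exp(t), 3*t*exp(t), -2*t*exp(t)]
  [0, exp(t), 0]
  [0, 0, exp(t)]

Strategy: write B = P · J · P⁻¹ where J is a Jordan canonical form, so e^{tB} = P · e^{tJ} · P⁻¹, and e^{tJ} can be computed block-by-block.

B has Jordan form
J =
  [1, 1, 0]
  [0, 1, 0]
  [0, 0, 1]
(up to reordering of blocks).

Per-block formulas:
  For a 1×1 block at λ = 1: exp(t · [1]) = [e^(1t)].
  For a 2×2 Jordan block J_2(1): exp(t · J_2(1)) = e^(1t)·(I + t·N), where N is the 2×2 nilpotent shift.

After assembling e^{tJ} and conjugating by P, we get:

e^{tB} =
  [exp(t), 3*t*exp(t), -2*t*exp(t)]
  [0, exp(t), 0]
  [0, 0, exp(t)]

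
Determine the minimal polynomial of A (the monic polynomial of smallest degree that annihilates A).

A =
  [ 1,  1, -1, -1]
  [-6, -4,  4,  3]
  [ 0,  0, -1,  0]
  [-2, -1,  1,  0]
x^3 + 3*x^2 + 3*x + 1

The characteristic polynomial is χ_A(x) = (x + 1)^4, so the eigenvalues are known. The minimal polynomial is
  m_A(x) = Π_λ (x − λ)^{k_λ}
where k_λ is the size of the *largest* Jordan block for λ (equivalently, the smallest k with (A − λI)^k v = 0 for every generalised eigenvector v of λ).

  λ = -1: largest Jordan block has size 3, contributing (x + 1)^3

So m_A(x) = (x + 1)^3 = x^3 + 3*x^2 + 3*x + 1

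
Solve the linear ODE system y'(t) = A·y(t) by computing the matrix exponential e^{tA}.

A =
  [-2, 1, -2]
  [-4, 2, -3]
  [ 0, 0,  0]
e^{tA} =
  [1 - 2*t, t, t^2/2 - 2*t]
  [-4*t, 2*t + 1, t^2 - 3*t]
  [0, 0, 1]

Strategy: write A = P · J · P⁻¹ where J is a Jordan canonical form, so e^{tA} = P · e^{tJ} · P⁻¹, and e^{tJ} can be computed block-by-block.

A has Jordan form
J =
  [0, 1, 0]
  [0, 0, 1]
  [0, 0, 0]
(up to reordering of blocks).

Per-block formulas:
  For a 3×3 Jordan block J_3(0): exp(t · J_3(0)) = e^(0t)·(I + t·N + (t^2/2)·N^2), where N is the 3×3 nilpotent shift.

After assembling e^{tJ} and conjugating by P, we get:

e^{tA} =
  [1 - 2*t, t, t^2/2 - 2*t]
  [-4*t, 2*t + 1, t^2 - 3*t]
  [0, 0, 1]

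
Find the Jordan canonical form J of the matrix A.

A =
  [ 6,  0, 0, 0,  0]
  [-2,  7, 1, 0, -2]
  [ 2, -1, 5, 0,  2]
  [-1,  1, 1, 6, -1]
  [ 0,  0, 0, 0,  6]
J_2(6) ⊕ J_2(6) ⊕ J_1(6)

The characteristic polynomial is
  det(x·I − A) = x^5 - 30*x^4 + 360*x^3 - 2160*x^2 + 6480*x - 7776 = (x - 6)^5

Eigenvalues and multiplicities (the geometric multiplicity of λ is n − rank(A − λI), which equals the number of Jordan blocks for λ):
  λ = 6: algebraic multiplicity = 5, geometric multiplicity = 3

Determining the block sizes for each eigenvalue:
  λ = 6: with am = 5 and gm = 3, the partition is not yet determined (e.g. several partitions of 5 into 3 parts exist). Let N = A − (6)·I. Computing rank(N^1) = 2, rank(N^2) = 0; the number of blocks of size ≥ j is rank(N^{j−1}) − rank(N^j), giving [3, 2]. So we have 2 block(s) of size 2, 1 block(s) of size 1 → block sizes [2, 2, 1]

Assembling the blocks gives a Jordan form
J =
  [6, 1, 0, 0, 0]
  [0, 6, 0, 0, 0]
  [0, 0, 6, 1, 0]
  [0, 0, 0, 6, 0]
  [0, 0, 0, 0, 6]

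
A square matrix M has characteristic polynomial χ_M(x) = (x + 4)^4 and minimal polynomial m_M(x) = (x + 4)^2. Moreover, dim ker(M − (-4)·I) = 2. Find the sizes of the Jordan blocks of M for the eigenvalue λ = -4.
Block sizes for λ = -4: [2, 2]

Step 1 — from the characteristic polynomial, algebraic multiplicity of λ = -4 is 4. From dim ker(M − (-4)·I) = 2, there are exactly 2 Jordan blocks for λ = -4.
Step 2 — from the minimal polynomial, the factor (x + 4)^2 tells us the largest block for λ = -4 has size 2.
Step 3 — with total size 4, 2 blocks, and largest block 2, the block sizes (in nonincreasing order) are [2, 2].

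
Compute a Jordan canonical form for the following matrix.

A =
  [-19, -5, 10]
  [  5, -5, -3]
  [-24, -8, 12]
J_3(-4)

The characteristic polynomial is
  det(x·I − A) = x^3 + 12*x^2 + 48*x + 64 = (x + 4)^3

Eigenvalues and multiplicities (the geometric multiplicity of λ is n − rank(A − λI), which equals the number of Jordan blocks for λ):
  λ = -4: algebraic multiplicity = 3, geometric multiplicity = 1

Determining the block sizes for each eigenvalue:
  λ = -4: one block (gm = 1), so the single block has size am = 3 → block sizes [3]

Assembling the blocks gives a Jordan form
J =
  [-4,  1,  0]
  [ 0, -4,  1]
  [ 0,  0, -4]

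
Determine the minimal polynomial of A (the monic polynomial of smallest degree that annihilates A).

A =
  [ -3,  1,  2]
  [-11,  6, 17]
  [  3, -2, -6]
x^3 + 3*x^2 + 3*x + 1

The characteristic polynomial is χ_A(x) = (x + 1)^3, so the eigenvalues are known. The minimal polynomial is
  m_A(x) = Π_λ (x − λ)^{k_λ}
where k_λ is the size of the *largest* Jordan block for λ (equivalently, the smallest k with (A − λI)^k v = 0 for every generalised eigenvector v of λ).

  λ = -1: largest Jordan block has size 3, contributing (x + 1)^3

So m_A(x) = (x + 1)^3 = x^3 + 3*x^2 + 3*x + 1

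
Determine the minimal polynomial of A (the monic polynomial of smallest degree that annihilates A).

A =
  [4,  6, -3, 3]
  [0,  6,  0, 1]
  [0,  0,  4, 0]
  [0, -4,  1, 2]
x^3 - 12*x^2 + 48*x - 64

The characteristic polynomial is χ_A(x) = (x - 4)^4, so the eigenvalues are known. The minimal polynomial is
  m_A(x) = Π_λ (x − λ)^{k_λ}
where k_λ is the size of the *largest* Jordan block for λ (equivalently, the smallest k with (A − λI)^k v = 0 for every generalised eigenvector v of λ).

  λ = 4: largest Jordan block has size 3, contributing (x − 4)^3

So m_A(x) = (x - 4)^3 = x^3 - 12*x^2 + 48*x - 64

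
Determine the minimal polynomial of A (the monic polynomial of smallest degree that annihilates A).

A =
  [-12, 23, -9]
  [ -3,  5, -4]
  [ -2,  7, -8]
x^3 + 15*x^2 + 75*x + 125

The characteristic polynomial is χ_A(x) = (x + 5)^3, so the eigenvalues are known. The minimal polynomial is
  m_A(x) = Π_λ (x − λ)^{k_λ}
where k_λ is the size of the *largest* Jordan block for λ (equivalently, the smallest k with (A − λI)^k v = 0 for every generalised eigenvector v of λ).

  λ = -5: largest Jordan block has size 3, contributing (x + 5)^3

So m_A(x) = (x + 5)^3 = x^3 + 15*x^2 + 75*x + 125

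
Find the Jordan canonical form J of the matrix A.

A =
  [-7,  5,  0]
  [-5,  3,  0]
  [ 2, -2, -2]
J_2(-2) ⊕ J_1(-2)

The characteristic polynomial is
  det(x·I − A) = x^3 + 6*x^2 + 12*x + 8 = (x + 2)^3

Eigenvalues and multiplicities (the geometric multiplicity of λ is n − rank(A − λI), which equals the number of Jordan blocks for λ):
  λ = -2: algebraic multiplicity = 3, geometric multiplicity = 2

Determining the block sizes for each eigenvalue:
  λ = -2: 2 blocks summing to 3 forces exactly one block of size 2 and the rest size 1 → block sizes [2, 1]

Assembling the blocks gives a Jordan form
J =
  [-2,  1,  0]
  [ 0, -2,  0]
  [ 0,  0, -2]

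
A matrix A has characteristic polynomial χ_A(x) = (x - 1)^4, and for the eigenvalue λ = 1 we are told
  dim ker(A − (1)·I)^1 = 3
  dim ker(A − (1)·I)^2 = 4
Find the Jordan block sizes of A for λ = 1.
Block sizes for λ = 1: [2, 1, 1]

From the dimensions of kernels of powers, the number of Jordan blocks of size at least j is d_j − d_{j−1} where d_j = dim ker(N^j) (with d_0 = 0). Computing the differences gives [3, 1].
The number of blocks of size exactly k is (#blocks of size ≥ k) − (#blocks of size ≥ k + 1), so the partition is: 2 block(s) of size 1, 1 block(s) of size 2.
In nonincreasing order the block sizes are [2, 1, 1].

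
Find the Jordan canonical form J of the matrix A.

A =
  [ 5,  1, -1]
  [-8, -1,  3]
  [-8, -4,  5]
J_3(3)

The characteristic polynomial is
  det(x·I − A) = x^3 - 9*x^2 + 27*x - 27 = (x - 3)^3

Eigenvalues and multiplicities (the geometric multiplicity of λ is n − rank(A − λI), which equals the number of Jordan blocks for λ):
  λ = 3: algebraic multiplicity = 3, geometric multiplicity = 1

Determining the block sizes for each eigenvalue:
  λ = 3: one block (gm = 1), so the single block has size am = 3 → block sizes [3]

Assembling the blocks gives a Jordan form
J =
  [3, 1, 0]
  [0, 3, 1]
  [0, 0, 3]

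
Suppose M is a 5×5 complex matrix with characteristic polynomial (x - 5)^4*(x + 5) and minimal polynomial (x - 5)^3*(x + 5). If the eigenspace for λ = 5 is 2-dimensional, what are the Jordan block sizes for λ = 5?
Block sizes for λ = 5: [3, 1]

Step 1 — from the characteristic polynomial, algebraic multiplicity of λ = 5 is 4. From dim ker(M − (5)·I) = 2, there are exactly 2 Jordan blocks for λ = 5.
Step 2 — from the minimal polynomial, the factor (x − 5)^3 tells us the largest block for λ = 5 has size 3.
Step 3 — with total size 4, 2 blocks, and largest block 3, the block sizes (in nonincreasing order) are [3, 1].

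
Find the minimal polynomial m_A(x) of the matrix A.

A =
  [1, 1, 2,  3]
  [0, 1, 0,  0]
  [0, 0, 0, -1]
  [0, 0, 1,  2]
x^3 - 3*x^2 + 3*x - 1

The characteristic polynomial is χ_A(x) = (x - 1)^4, so the eigenvalues are known. The minimal polynomial is
  m_A(x) = Π_λ (x − λ)^{k_λ}
where k_λ is the size of the *largest* Jordan block for λ (equivalently, the smallest k with (A − λI)^k v = 0 for every generalised eigenvector v of λ).

  λ = 1: largest Jordan block has size 3, contributing (x − 1)^3

So m_A(x) = (x - 1)^3 = x^3 - 3*x^2 + 3*x - 1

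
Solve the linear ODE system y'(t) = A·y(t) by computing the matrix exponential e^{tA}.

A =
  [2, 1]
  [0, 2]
e^{tA} =
  [exp(2*t), t*exp(2*t)]
  [0, exp(2*t)]

Strategy: write A = P · J · P⁻¹ where J is a Jordan canonical form, so e^{tA} = P · e^{tJ} · P⁻¹, and e^{tJ} can be computed block-by-block.

A has Jordan form
J =
  [2, 1]
  [0, 2]
(up to reordering of blocks).

Per-block formulas:
  For a 2×2 Jordan block J_2(2): exp(t · J_2(2)) = e^(2t)·(I + t·N), where N is the 2×2 nilpotent shift.

After assembling e^{tJ} and conjugating by P, we get:

e^{tA} =
  [exp(2*t), t*exp(2*t)]
  [0, exp(2*t)]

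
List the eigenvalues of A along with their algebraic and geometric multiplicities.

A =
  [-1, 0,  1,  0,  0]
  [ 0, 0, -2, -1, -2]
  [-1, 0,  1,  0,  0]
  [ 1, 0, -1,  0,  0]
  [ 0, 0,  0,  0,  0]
λ = 0: alg = 5, geom = 3

Step 1 — factor the characteristic polynomial to read off the algebraic multiplicities:
  χ_A(x) = x^5

Step 2 — compute geometric multiplicities via the rank-nullity identity g(λ) = n − rank(A − λI):
  rank(A − (0)·I) = 2, so dim ker(A − (0)·I) = n − 2 = 3

Summary:
  λ = 0: algebraic multiplicity = 5, geometric multiplicity = 3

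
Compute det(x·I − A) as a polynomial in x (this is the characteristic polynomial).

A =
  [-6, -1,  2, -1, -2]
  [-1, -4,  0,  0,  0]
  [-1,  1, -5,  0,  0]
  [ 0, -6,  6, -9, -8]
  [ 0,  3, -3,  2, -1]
x^5 + 25*x^4 + 250*x^3 + 1250*x^2 + 3125*x + 3125

Expanding det(x·I − A) (e.g. by cofactor expansion or by noting that A is similar to its Jordan form J, which has the same characteristic polynomial as A) gives
  χ_A(x) = x^5 + 25*x^4 + 250*x^3 + 1250*x^2 + 3125*x + 3125
which factors as (x + 5)^5. The eigenvalues (with algebraic multiplicities) are λ = -5 with multiplicity 5.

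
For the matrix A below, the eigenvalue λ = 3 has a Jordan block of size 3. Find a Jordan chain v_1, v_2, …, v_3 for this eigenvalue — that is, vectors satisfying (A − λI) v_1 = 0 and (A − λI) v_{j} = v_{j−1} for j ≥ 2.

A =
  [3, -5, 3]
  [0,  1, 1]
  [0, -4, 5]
A Jordan chain for λ = 3 of length 3:
v_1 = (-2, 0, 0)ᵀ
v_2 = (-5, -2, -4)ᵀ
v_3 = (0, 1, 0)ᵀ

Let N = A − (3)·I. We want v_3 with N^3 v_3 = 0 but N^2 v_3 ≠ 0; then v_{j-1} := N · v_j for j = 3, …, 2.

Pick v_3 = (0, 1, 0)ᵀ.
Then v_2 = N · v_3 = (-5, -2, -4)ᵀ.
Then v_1 = N · v_2 = (-2, 0, 0)ᵀ.

Sanity check: (A − (3)·I) v_1 = (0, 0, 0)ᵀ = 0. ✓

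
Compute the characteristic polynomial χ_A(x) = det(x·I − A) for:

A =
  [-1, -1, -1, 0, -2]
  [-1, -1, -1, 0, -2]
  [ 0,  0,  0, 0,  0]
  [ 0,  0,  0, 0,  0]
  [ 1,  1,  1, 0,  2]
x^5

Expanding det(x·I − A) (e.g. by cofactor expansion or by noting that A is similar to its Jordan form J, which has the same characteristic polynomial as A) gives
  χ_A(x) = x^5
which factors as x^5. The eigenvalues (with algebraic multiplicities) are λ = 0 with multiplicity 5.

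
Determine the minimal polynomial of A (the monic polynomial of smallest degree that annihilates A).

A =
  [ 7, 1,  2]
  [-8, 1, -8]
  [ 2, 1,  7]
x^2 - 10*x + 25

The characteristic polynomial is χ_A(x) = (x - 5)^3, so the eigenvalues are known. The minimal polynomial is
  m_A(x) = Π_λ (x − λ)^{k_λ}
where k_λ is the size of the *largest* Jordan block for λ (equivalently, the smallest k with (A − λI)^k v = 0 for every generalised eigenvector v of λ).

  λ = 5: largest Jordan block has size 2, contributing (x − 5)^2

So m_A(x) = (x - 5)^2 = x^2 - 10*x + 25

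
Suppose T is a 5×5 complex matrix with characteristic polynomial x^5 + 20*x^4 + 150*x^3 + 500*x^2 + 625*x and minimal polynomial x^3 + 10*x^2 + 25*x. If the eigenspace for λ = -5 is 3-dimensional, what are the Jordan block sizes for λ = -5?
Block sizes for λ = -5: [2, 1, 1]

Step 1 — from the characteristic polynomial, algebraic multiplicity of λ = -5 is 4. From dim ker(T − (-5)·I) = 3, there are exactly 3 Jordan blocks for λ = -5.
Step 2 — from the minimal polynomial, the factor (x + 5)^2 tells us the largest block for λ = -5 has size 2.
Step 3 — with total size 4, 3 blocks, and largest block 2, the block sizes (in nonincreasing order) are [2, 1, 1].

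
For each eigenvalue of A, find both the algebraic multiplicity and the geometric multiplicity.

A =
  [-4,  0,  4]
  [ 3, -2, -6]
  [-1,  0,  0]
λ = -2: alg = 3, geom = 2

Step 1 — factor the characteristic polynomial to read off the algebraic multiplicities:
  χ_A(x) = (x + 2)^3

Step 2 — compute geometric multiplicities via the rank-nullity identity g(λ) = n − rank(A − λI):
  rank(A − (-2)·I) = 1, so dim ker(A − (-2)·I) = n − 1 = 2

Summary:
  λ = -2: algebraic multiplicity = 3, geometric multiplicity = 2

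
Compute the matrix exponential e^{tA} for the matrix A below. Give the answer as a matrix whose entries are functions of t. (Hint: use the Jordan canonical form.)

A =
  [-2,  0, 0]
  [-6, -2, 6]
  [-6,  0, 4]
e^{tA} =
  [exp(-2*t), 0, 0]
  [-exp(4*t) + exp(-2*t), exp(-2*t), exp(4*t) - exp(-2*t)]
  [-exp(4*t) + exp(-2*t), 0, exp(4*t)]

Strategy: write A = P · J · P⁻¹ where J is a Jordan canonical form, so e^{tA} = P · e^{tJ} · P⁻¹, and e^{tJ} can be computed block-by-block.

A has Jordan form
J =
  [-2,  0, 0]
  [ 0, -2, 0]
  [ 0,  0, 4]
(up to reordering of blocks).

Per-block formulas:
  For a 1×1 block at λ = 4: exp(t · [4]) = [e^(4t)].
  For a 1×1 block at λ = -2: exp(t · [-2]) = [e^(-2t)].

After assembling e^{tJ} and conjugating by P, we get:

e^{tA} =
  [exp(-2*t), 0, 0]
  [-exp(4*t) + exp(-2*t), exp(-2*t), exp(4*t) - exp(-2*t)]
  [-exp(4*t) + exp(-2*t), 0, exp(4*t)]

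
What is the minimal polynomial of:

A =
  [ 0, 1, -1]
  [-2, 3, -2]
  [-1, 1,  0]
x^2 - 2*x + 1

The characteristic polynomial is χ_A(x) = (x - 1)^3, so the eigenvalues are known. The minimal polynomial is
  m_A(x) = Π_λ (x − λ)^{k_λ}
where k_λ is the size of the *largest* Jordan block for λ (equivalently, the smallest k with (A − λI)^k v = 0 for every generalised eigenvector v of λ).

  λ = 1: largest Jordan block has size 2, contributing (x − 1)^2

So m_A(x) = (x - 1)^2 = x^2 - 2*x + 1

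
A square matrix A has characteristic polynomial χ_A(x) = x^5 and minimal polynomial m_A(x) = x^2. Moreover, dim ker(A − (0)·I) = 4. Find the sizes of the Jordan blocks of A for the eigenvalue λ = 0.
Block sizes for λ = 0: [2, 1, 1, 1]

Step 1 — from the characteristic polynomial, algebraic multiplicity of λ = 0 is 5. From dim ker(A − (0)·I) = 4, there are exactly 4 Jordan blocks for λ = 0.
Step 2 — from the minimal polynomial, the factor (x − 0)^2 tells us the largest block for λ = 0 has size 2.
Step 3 — with total size 5, 4 blocks, and largest block 2, the block sizes (in nonincreasing order) are [2, 1, 1, 1].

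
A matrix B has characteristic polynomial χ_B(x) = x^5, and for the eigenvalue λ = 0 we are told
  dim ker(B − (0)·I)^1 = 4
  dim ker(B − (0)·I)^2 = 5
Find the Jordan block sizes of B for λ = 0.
Block sizes for λ = 0: [2, 1, 1, 1]

From the dimensions of kernels of powers, the number of Jordan blocks of size at least j is d_j − d_{j−1} where d_j = dim ker(N^j) (with d_0 = 0). Computing the differences gives [4, 1].
The number of blocks of size exactly k is (#blocks of size ≥ k) − (#blocks of size ≥ k + 1), so the partition is: 3 block(s) of size 1, 1 block(s) of size 2.
In nonincreasing order the block sizes are [2, 1, 1, 1].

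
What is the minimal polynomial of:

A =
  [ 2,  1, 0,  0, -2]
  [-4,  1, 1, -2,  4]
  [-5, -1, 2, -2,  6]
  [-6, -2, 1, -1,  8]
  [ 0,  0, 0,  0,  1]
x^3 - 3*x^2 + 3*x - 1

The characteristic polynomial is χ_A(x) = (x - 1)^5, so the eigenvalues are known. The minimal polynomial is
  m_A(x) = Π_λ (x − λ)^{k_λ}
where k_λ is the size of the *largest* Jordan block for λ (equivalently, the smallest k with (A − λI)^k v = 0 for every generalised eigenvector v of λ).

  λ = 1: largest Jordan block has size 3, contributing (x − 1)^3

So m_A(x) = (x - 1)^3 = x^3 - 3*x^2 + 3*x - 1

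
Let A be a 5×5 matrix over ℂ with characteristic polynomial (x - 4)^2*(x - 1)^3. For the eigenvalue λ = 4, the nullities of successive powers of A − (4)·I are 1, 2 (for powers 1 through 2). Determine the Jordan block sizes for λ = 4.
Block sizes for λ = 4: [2]

From the dimensions of kernels of powers, the number of Jordan blocks of size at least j is d_j − d_{j−1} where d_j = dim ker(N^j) (with d_0 = 0). Computing the differences gives [1, 1].
The number of blocks of size exactly k is (#blocks of size ≥ k) − (#blocks of size ≥ k + 1), so the partition is: 1 block(s) of size 2.
In nonincreasing order the block sizes are [2].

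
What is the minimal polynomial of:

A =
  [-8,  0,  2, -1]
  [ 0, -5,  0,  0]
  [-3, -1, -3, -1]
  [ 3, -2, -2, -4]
x^2 + 10*x + 25

The characteristic polynomial is χ_A(x) = (x + 5)^4, so the eigenvalues are known. The minimal polynomial is
  m_A(x) = Π_λ (x − λ)^{k_λ}
where k_λ is the size of the *largest* Jordan block for λ (equivalently, the smallest k with (A − λI)^k v = 0 for every generalised eigenvector v of λ).

  λ = -5: largest Jordan block has size 2, contributing (x + 5)^2

So m_A(x) = (x + 5)^2 = x^2 + 10*x + 25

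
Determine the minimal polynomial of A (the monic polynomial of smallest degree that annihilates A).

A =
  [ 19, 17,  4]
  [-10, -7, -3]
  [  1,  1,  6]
x^3 - 18*x^2 + 108*x - 216

The characteristic polynomial is χ_A(x) = (x - 6)^3, so the eigenvalues are known. The minimal polynomial is
  m_A(x) = Π_λ (x − λ)^{k_λ}
where k_λ is the size of the *largest* Jordan block for λ (equivalently, the smallest k with (A − λI)^k v = 0 for every generalised eigenvector v of λ).

  λ = 6: largest Jordan block has size 3, contributing (x − 6)^3

So m_A(x) = (x - 6)^3 = x^3 - 18*x^2 + 108*x - 216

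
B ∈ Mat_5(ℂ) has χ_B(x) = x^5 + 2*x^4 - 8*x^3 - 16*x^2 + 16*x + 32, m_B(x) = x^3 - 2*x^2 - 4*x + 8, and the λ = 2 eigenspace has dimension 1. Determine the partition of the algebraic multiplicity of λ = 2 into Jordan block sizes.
Block sizes for λ = 2: [2]

Step 1 — from the characteristic polynomial, algebraic multiplicity of λ = 2 is 2. From dim ker(B − (2)·I) = 1, there are exactly 1 Jordan blocks for λ = 2.
Step 2 — from the minimal polynomial, the factor (x − 2)^2 tells us the largest block for λ = 2 has size 2.
Step 3 — with total size 2, 1 blocks, and largest block 2, the block sizes (in nonincreasing order) are [2].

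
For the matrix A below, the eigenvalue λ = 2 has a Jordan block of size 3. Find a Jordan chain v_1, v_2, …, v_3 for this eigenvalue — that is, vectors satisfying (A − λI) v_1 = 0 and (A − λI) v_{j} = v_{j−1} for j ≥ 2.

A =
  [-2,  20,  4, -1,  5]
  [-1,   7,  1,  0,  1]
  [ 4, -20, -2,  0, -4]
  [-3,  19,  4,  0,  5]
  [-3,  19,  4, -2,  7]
A Jordan chain for λ = 2 of length 3:
v_1 = (16, 4, -16, 12, 12)ᵀ
v_2 = (20, 5, -20, 19, 19)ᵀ
v_3 = (0, 1, 0, 0, 0)ᵀ

Let N = A − (2)·I. We want v_3 with N^3 v_3 = 0 but N^2 v_3 ≠ 0; then v_{j-1} := N · v_j for j = 3, …, 2.

Pick v_3 = (0, 1, 0, 0, 0)ᵀ.
Then v_2 = N · v_3 = (20, 5, -20, 19, 19)ᵀ.
Then v_1 = N · v_2 = (16, 4, -16, 12, 12)ᵀ.

Sanity check: (A − (2)·I) v_1 = (0, 0, 0, 0, 0)ᵀ = 0. ✓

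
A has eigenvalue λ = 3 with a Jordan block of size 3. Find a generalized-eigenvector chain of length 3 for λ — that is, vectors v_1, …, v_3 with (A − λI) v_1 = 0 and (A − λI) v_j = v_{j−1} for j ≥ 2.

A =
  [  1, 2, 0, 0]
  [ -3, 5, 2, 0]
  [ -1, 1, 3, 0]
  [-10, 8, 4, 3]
A Jordan chain for λ = 3 of length 3:
v_1 = (-2, -2, -1, -8)ᵀ
v_2 = (-2, -3, -1, -10)ᵀ
v_3 = (1, 0, 0, 0)ᵀ

Let N = A − (3)·I. We want v_3 with N^3 v_3 = 0 but N^2 v_3 ≠ 0; then v_{j-1} := N · v_j for j = 3, …, 2.

Pick v_3 = (1, 0, 0, 0)ᵀ.
Then v_2 = N · v_3 = (-2, -3, -1, -10)ᵀ.
Then v_1 = N · v_2 = (-2, -2, -1, -8)ᵀ.

Sanity check: (A − (3)·I) v_1 = (0, 0, 0, 0)ᵀ = 0. ✓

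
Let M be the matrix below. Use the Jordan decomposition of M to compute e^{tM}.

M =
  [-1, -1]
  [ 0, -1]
e^{tM} =
  [exp(-t), -t*exp(-t)]
  [0, exp(-t)]

Strategy: write M = P · J · P⁻¹ where J is a Jordan canonical form, so e^{tM} = P · e^{tJ} · P⁻¹, and e^{tJ} can be computed block-by-block.

M has Jordan form
J =
  [-1,  1]
  [ 0, -1]
(up to reordering of blocks).

Per-block formulas:
  For a 2×2 Jordan block J_2(-1): exp(t · J_2(-1)) = e^(-1t)·(I + t·N), where N is the 2×2 nilpotent shift.

After assembling e^{tJ} and conjugating by P, we get:

e^{tM} =
  [exp(-t), -t*exp(-t)]
  [0, exp(-t)]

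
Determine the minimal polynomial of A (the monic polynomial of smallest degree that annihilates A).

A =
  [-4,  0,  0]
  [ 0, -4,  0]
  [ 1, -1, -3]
x^2 + 7*x + 12

The characteristic polynomial is χ_A(x) = (x + 3)*(x + 4)^2, so the eigenvalues are known. The minimal polynomial is
  m_A(x) = Π_λ (x − λ)^{k_λ}
where k_λ is the size of the *largest* Jordan block for λ (equivalently, the smallest k with (A − λI)^k v = 0 for every generalised eigenvector v of λ).

  λ = -4: largest Jordan block has size 1, contributing (x + 4)
  λ = -3: largest Jordan block has size 1, contributing (x + 3)

So m_A(x) = (x + 3)*(x + 4) = x^2 + 7*x + 12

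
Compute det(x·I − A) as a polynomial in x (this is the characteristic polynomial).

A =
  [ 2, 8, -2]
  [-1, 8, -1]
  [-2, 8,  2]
x^3 - 12*x^2 + 48*x - 64

Expanding det(x·I − A) (e.g. by cofactor expansion or by noting that A is similar to its Jordan form J, which has the same characteristic polynomial as A) gives
  χ_A(x) = x^3 - 12*x^2 + 48*x - 64
which factors as (x - 4)^3. The eigenvalues (with algebraic multiplicities) are λ = 4 with multiplicity 3.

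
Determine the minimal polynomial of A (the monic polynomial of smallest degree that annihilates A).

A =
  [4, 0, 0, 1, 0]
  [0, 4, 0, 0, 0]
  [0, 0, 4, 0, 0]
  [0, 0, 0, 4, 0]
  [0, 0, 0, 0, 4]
x^2 - 8*x + 16

The characteristic polynomial is χ_A(x) = (x - 4)^5, so the eigenvalues are known. The minimal polynomial is
  m_A(x) = Π_λ (x − λ)^{k_λ}
where k_λ is the size of the *largest* Jordan block for λ (equivalently, the smallest k with (A − λI)^k v = 0 for every generalised eigenvector v of λ).

  λ = 4: largest Jordan block has size 2, contributing (x − 4)^2

So m_A(x) = (x - 4)^2 = x^2 - 8*x + 16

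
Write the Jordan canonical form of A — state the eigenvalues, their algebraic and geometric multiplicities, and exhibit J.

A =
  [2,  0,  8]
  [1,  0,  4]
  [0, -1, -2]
J_3(0)

The characteristic polynomial is
  det(x·I − A) = x^3

Eigenvalues and multiplicities (the geometric multiplicity of λ is n − rank(A − λI), which equals the number of Jordan blocks for λ):
  λ = 0: algebraic multiplicity = 3, geometric multiplicity = 1

Determining the block sizes for each eigenvalue:
  λ = 0: one block (gm = 1), so the single block has size am = 3 → block sizes [3]

Assembling the blocks gives a Jordan form
J =
  [0, 1, 0]
  [0, 0, 1]
  [0, 0, 0]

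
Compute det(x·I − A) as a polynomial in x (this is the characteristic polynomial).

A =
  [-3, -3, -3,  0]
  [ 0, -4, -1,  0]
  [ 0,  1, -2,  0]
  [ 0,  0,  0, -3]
x^4 + 12*x^3 + 54*x^2 + 108*x + 81

Expanding det(x·I − A) (e.g. by cofactor expansion or by noting that A is similar to its Jordan form J, which has the same characteristic polynomial as A) gives
  χ_A(x) = x^4 + 12*x^3 + 54*x^2 + 108*x + 81
which factors as (x + 3)^4. The eigenvalues (with algebraic multiplicities) are λ = -3 with multiplicity 4.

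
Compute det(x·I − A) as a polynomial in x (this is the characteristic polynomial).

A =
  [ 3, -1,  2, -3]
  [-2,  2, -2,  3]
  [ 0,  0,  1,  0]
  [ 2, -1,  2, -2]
x^4 - 4*x^3 + 6*x^2 - 4*x + 1

Expanding det(x·I − A) (e.g. by cofactor expansion or by noting that A is similar to its Jordan form J, which has the same characteristic polynomial as A) gives
  χ_A(x) = x^4 - 4*x^3 + 6*x^2 - 4*x + 1
which factors as (x - 1)^4. The eigenvalues (with algebraic multiplicities) are λ = 1 with multiplicity 4.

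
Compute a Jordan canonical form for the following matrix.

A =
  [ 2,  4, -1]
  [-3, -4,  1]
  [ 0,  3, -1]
J_3(-1)

The characteristic polynomial is
  det(x·I − A) = x^3 + 3*x^2 + 3*x + 1 = (x + 1)^3

Eigenvalues and multiplicities (the geometric multiplicity of λ is n − rank(A − λI), which equals the number of Jordan blocks for λ):
  λ = -1: algebraic multiplicity = 3, geometric multiplicity = 1

Determining the block sizes for each eigenvalue:
  λ = -1: one block (gm = 1), so the single block has size am = 3 → block sizes [3]

Assembling the blocks gives a Jordan form
J =
  [-1,  1,  0]
  [ 0, -1,  1]
  [ 0,  0, -1]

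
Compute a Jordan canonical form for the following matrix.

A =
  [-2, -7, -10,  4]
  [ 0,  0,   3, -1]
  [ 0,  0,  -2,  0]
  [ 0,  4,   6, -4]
J_3(-2) ⊕ J_1(-2)

The characteristic polynomial is
  det(x·I − A) = x^4 + 8*x^3 + 24*x^2 + 32*x + 16 = (x + 2)^4

Eigenvalues and multiplicities (the geometric multiplicity of λ is n − rank(A − λI), which equals the number of Jordan blocks for λ):
  λ = -2: algebraic multiplicity = 4, geometric multiplicity = 2

Determining the block sizes for each eigenvalue:
  λ = -2: with am = 4 and gm = 2, the partition is not yet determined (e.g. several partitions of 4 into 2 parts exist). Let N = A − (-2)·I. Computing rank(N^1) = 2, rank(N^2) = 1, rank(N^3) = 0; the number of blocks of size ≥ j is rank(N^{j−1}) − rank(N^j), giving [2, 1, 1]. So we have 1 block(s) of size 3, 1 block(s) of size 1 → block sizes [3, 1]

Assembling the blocks gives a Jordan form
J =
  [-2,  1,  0,  0]
  [ 0, -2,  1,  0]
  [ 0,  0, -2,  0]
  [ 0,  0,  0, -2]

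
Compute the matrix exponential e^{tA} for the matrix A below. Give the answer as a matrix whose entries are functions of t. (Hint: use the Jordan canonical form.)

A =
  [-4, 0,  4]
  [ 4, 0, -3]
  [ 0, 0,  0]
e^{tA} =
  [exp(-4*t), 0, 1 - exp(-4*t)]
  [1 - exp(-4*t), 1, t - 1 + exp(-4*t)]
  [0, 0, 1]

Strategy: write A = P · J · P⁻¹ where J is a Jordan canonical form, so e^{tA} = P · e^{tJ} · P⁻¹, and e^{tJ} can be computed block-by-block.

A has Jordan form
J =
  [-4, 0, 0]
  [ 0, 0, 1]
  [ 0, 0, 0]
(up to reordering of blocks).

Per-block formulas:
  For a 2×2 Jordan block J_2(0): exp(t · J_2(0)) = e^(0t)·(I + t·N), where N is the 2×2 nilpotent shift.
  For a 1×1 block at λ = -4: exp(t · [-4]) = [e^(-4t)].

After assembling e^{tJ} and conjugating by P, we get:

e^{tA} =
  [exp(-4*t), 0, 1 - exp(-4*t)]
  [1 - exp(-4*t), 1, t - 1 + exp(-4*t)]
  [0, 0, 1]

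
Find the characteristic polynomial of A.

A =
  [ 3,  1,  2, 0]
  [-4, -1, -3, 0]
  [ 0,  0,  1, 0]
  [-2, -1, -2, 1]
x^4 - 4*x^3 + 6*x^2 - 4*x + 1

Expanding det(x·I − A) (e.g. by cofactor expansion or by noting that A is similar to its Jordan form J, which has the same characteristic polynomial as A) gives
  χ_A(x) = x^4 - 4*x^3 + 6*x^2 - 4*x + 1
which factors as (x - 1)^4. The eigenvalues (with algebraic multiplicities) are λ = 1 with multiplicity 4.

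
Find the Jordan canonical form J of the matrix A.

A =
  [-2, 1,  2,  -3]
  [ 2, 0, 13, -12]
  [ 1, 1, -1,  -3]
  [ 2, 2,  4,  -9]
J_3(-3) ⊕ J_1(-3)

The characteristic polynomial is
  det(x·I − A) = x^4 + 12*x^3 + 54*x^2 + 108*x + 81 = (x + 3)^4

Eigenvalues and multiplicities (the geometric multiplicity of λ is n − rank(A − λI), which equals the number of Jordan blocks for λ):
  λ = -3: algebraic multiplicity = 4, geometric multiplicity = 2

Determining the block sizes for each eigenvalue:
  λ = -3: with am = 4 and gm = 2, the partition is not yet determined (e.g. several partitions of 4 into 2 parts exist). Let N = A − (-3)·I. Computing rank(N^1) = 2, rank(N^2) = 1, rank(N^3) = 0; the number of blocks of size ≥ j is rank(N^{j−1}) − rank(N^j), giving [2, 1, 1]. So we have 1 block(s) of size 3, 1 block(s) of size 1 → block sizes [3, 1]

Assembling the blocks gives a Jordan form
J =
  [-3,  1,  0,  0]
  [ 0, -3,  1,  0]
  [ 0,  0, -3,  0]
  [ 0,  0,  0, -3]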